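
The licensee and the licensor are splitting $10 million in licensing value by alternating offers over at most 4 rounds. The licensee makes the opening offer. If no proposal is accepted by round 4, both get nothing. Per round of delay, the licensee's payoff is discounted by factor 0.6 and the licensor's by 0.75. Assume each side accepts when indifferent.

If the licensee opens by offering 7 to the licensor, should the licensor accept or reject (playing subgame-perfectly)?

Work out the licensor's continuation value if the offer is rejected.
Round 4 (the licensor proposes): rejection yields 0 for the licensee; the licensor offers 0 and keeps 10.
Round 3 (the licensee proposes): the licensor can get 10 next round, worth 0.75 × 10 = 7.5 now; the licensee offers that and keeps 2.5.
Round 2 (the licensor proposes): the licensee can get 2.5 next round, worth 0.6 × 2.5 = 1.5 now. The licensor offers 1.5 and keeps 10 − 1.5 = 8.5.
So by rejecting in round 1, the licensor gets 8.5 next round, worth 0.75 × 8.5 = 6.375 now.
Offer 7 ≥ 6.375, so the licensor accepts.

Accept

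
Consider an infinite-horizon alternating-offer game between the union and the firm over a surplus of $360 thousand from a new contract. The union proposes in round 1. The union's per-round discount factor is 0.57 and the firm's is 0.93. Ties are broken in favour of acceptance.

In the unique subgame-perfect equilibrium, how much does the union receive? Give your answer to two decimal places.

Let x be the union's share when the union proposes and y be the firm's share when the firm proposes.
The firm accepts iff offered ≥ 0.93·y, so x = 360 − 0.93y. Symmetrically y = 360 − 0.57x.
Substituting: x = 360 − 0.93(360 − 0.57x), giving x(1 − 0.57·0.93) = 360(1 − 0.93).
So x = 360 × 0.07 / 0.4699 ≈ 53.6284, and the firm receives 360 − x ≈ 306.3716.

53.63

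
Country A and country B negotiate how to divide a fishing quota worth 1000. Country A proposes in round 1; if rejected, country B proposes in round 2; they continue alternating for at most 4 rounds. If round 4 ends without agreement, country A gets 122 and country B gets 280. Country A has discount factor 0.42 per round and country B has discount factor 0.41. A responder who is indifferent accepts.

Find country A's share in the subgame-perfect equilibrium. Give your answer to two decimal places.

700.21

Round 4 (country B proposes): country A gets 122 if talks fail, so country B offers 122 and keeps 878.
Round 3 (country A proposes): country B can get 878 next round, worth 0.41 × 878 = 359.98 now, so country A offers 359.98, keeping 640.02.
Round 2 (country B proposes): country A can get 640.02 next round, worth 0.42 × 640.02 = 268.8084 now; country B offers that and keeps 731.1916.
Round 1 (country A proposes): country B can get 731.1916 next round, worth 0.41 × 731.1916 = 299.788556 now; country A offers that and keeps 700.211444.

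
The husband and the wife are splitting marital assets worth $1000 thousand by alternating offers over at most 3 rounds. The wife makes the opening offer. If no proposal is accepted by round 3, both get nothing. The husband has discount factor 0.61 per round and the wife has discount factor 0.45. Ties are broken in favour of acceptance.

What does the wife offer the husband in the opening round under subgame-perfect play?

Round 3 (the wife proposes): rejection yields 0 for the husband; the wife offers 0 and keeps 1000.
Round 2 (the husband proposes): the wife can get 1000 next round, worth 0.45 × 1000 = 450 now; the husband offers that and keeps 550.
Round 1 (the wife proposes): the husband can get 550 next round, worth 0.61 × 550 = 335.5 now; the wife offers that and keeps 664.5.

335.5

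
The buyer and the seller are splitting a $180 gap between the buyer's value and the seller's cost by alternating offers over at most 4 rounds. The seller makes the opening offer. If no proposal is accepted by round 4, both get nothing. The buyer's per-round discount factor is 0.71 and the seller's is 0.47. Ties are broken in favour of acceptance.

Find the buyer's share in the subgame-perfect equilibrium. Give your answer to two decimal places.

Round 4 (the buyer proposes): the seller will accept anything ≥ 0, so the buyer offers 0 and keeps 180.
Round 3 (the seller proposes): the buyer can get 180 next round, worth 0.71 × 180 = 127.8 now, so the seller offers 127.8, keeping 52.2.
Round 2 (the buyer proposes): the seller can get 52.2 next round, worth 0.47 × 52.2 = 24.534 now. The buyer offers 24.534 and keeps 180 − 24.534 = 155.466.
Round 1 (the seller proposes): the buyer can get 155.466 next round, worth 0.71 × 155.466 = 110.38086 now, so the seller offers 110.38086, keeping 69.61914.

110.38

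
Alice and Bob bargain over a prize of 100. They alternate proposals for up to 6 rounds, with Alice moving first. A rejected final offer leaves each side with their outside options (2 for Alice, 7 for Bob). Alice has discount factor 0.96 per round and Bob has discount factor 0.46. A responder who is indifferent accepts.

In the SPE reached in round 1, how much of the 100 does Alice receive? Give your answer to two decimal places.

Round 6 (Bob proposes): Alice gets 2 if talks fail, so Bob offers 2 and keeps 98.
Round 5 (Alice proposes): Bob can get 98 next round, worth 0.46 × 98 = 45.08 now; Alice offers that and keeps 54.92.
Round 4 (Bob proposes): Alice can get 54.92 next round, worth 0.96 × 54.92 = 52.7232 now. Bob offers 52.7232 and keeps 100 − 52.7232 = 47.2768.
Round 3 (Alice proposes): Bob can get 47.2768 next round, worth 0.46 × 47.2768 = 21.747328 now. Alice offers 21.747328 and keeps 100 − 21.747328 = 78.252672.
Round 2 (Bob proposes): Alice can get 78.252672 next round, worth 0.96 × 78.252672 = 75.12256512 now; Bob offers that and keeps 24.87743488.
Round 1 (Alice proposes): Bob can get 24.87743488 next round, worth 0.46 × 24.87743488 = 11.4436200448 now; Alice offers that and keeps 88.5563799552.

88.56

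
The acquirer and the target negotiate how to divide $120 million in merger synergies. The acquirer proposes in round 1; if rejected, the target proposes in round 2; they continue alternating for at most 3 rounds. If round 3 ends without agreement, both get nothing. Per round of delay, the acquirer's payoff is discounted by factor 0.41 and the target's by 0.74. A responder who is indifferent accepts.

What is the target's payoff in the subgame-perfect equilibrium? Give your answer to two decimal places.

Round 3 (the acquirer proposes): the target will accept anything ≥ 0, so the acquirer offers 0 and keeps 120.
Round 2 (the target proposes): the acquirer can get 120 next round, worth 0.41 × 120 = 49.2 now, so the target offers 49.2, keeping 70.8.
Round 1 (the acquirer proposes): the target can get 70.8 next round, worth 0.74 × 70.8 = 52.392 now. The acquirer offers 52.392 and keeps 120 − 52.392 = 67.608.

52.39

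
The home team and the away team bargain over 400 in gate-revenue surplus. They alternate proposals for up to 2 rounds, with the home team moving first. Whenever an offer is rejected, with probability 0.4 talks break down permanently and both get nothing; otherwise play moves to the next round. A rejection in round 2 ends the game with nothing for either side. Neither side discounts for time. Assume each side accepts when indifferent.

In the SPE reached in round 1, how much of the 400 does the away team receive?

Round 2 (the away team proposes): the home team will accept anything ≥ 0, so the away team offers 0 and keeps 400.
Round 1 (the home team proposes): rejecting gives the away team an expected 0.6 × 400 = 240. The home team offers 240 and keeps 400 − 240 = 160.

240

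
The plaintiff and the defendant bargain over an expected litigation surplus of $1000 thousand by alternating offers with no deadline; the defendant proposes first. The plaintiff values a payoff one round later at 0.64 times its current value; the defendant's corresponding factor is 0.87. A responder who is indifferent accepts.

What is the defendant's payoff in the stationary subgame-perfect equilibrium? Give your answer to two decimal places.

812.27

In a stationary SPE each proposer offers the other exactly their discounted continuation value.
If the defendant keeps x when proposing and the plaintiff keeps y when proposing, then x = 1000 − 0.64y and y = 1000 − 0.87x.
Solving: x = 1000(1 − 0.64) / (1 − 0.87·0.64) = 360 / 0.4432 ≈ 812.2744.
The plaintiff gets 1000 − 812.2744 ≈ 187.7256.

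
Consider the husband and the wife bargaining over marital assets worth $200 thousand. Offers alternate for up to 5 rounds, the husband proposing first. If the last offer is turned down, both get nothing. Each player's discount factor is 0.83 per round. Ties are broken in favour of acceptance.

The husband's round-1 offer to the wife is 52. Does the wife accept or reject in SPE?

Accept

Round 5 (the husband proposes): rejection yields 0 for the wife; the husband offers 0 and keeps 200.
Round 4 (the wife proposes): the husband can get 200 next round, worth 0.83 × 200 = 166 now. The wife offers 166 and keeps 200 − 166 = 34.
Round 3 (the husband proposes): the wife can get 34 next round, worth 0.83 × 34 = 28.22 now; the husband offers that and keeps 171.78.
Round 2 (the wife proposes): the husband can get 171.78 next round, worth 0.83 × 171.78 = 142.5774 now. The wife offers 142.5774 and keeps 200 − 142.5774 = 57.4226.
So by rejecting in round 1, the wife gets 57.4226 next round, worth 0.83 × 57.4226 = 47.660758 now.
Offer 52 ≥ 47.660758, so the wife accepts.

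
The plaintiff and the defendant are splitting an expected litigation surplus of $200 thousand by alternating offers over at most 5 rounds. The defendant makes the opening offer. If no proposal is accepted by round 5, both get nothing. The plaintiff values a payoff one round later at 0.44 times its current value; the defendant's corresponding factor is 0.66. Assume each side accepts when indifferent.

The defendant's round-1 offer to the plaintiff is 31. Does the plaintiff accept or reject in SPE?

Reject

Round 5 (the defendant proposes): rejection yields 0 for the plaintiff; the defendant offers 0 and keeps 200.
Round 4 (the plaintiff proposes): the defendant can get 200 next round, worth 0.66 × 200 = 132 now; the plaintiff offers that and keeps 68.
Round 3 (the defendant proposes): the plaintiff can get 68 next round, worth 0.44 × 68 = 29.92 now; the defendant offers that and keeps 170.08.
Round 2 (the plaintiff proposes): the defendant can get 170.08 next round, worth 0.66 × 170.08 = 112.2528 now, so the plaintiff offers 112.2528, keeping 87.7472.
So by rejecting in round 1, the plaintiff gets 87.7472 next round, worth 0.44 × 87.7472 = 38.608768 now.
Offer 31 < 38.608768, so the plaintiff rejects.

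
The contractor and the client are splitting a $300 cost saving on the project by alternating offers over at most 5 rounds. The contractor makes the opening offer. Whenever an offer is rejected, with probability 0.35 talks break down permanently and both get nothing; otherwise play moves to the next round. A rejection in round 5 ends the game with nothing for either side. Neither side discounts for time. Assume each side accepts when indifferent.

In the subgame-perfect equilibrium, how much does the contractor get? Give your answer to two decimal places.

202.91

Round 5 (the contractor proposes): rejection yields 0 for the client; the contractor offers 0 and keeps 300.
Round 4 (the client proposes): rejecting gives the contractor an expected 0.65 × 300 = 195. The client offers 195 and keeps 300 − 195 = 105.
Round 3 (the contractor proposes): rejecting gives the client an expected 0.65 × 105 = 68.25, so the contractor offers 68.25, keeping 231.75.
Round 2 (the client proposes): rejecting gives the contractor an expected 0.65 × 231.75 = 150.6375. The client offers 150.6375 and keeps 300 − 150.6375 = 149.3625.
Round 1 (the contractor proposes): rejecting gives the client an expected 0.65 × 149.3625 = 97.085625; the contractor offers that and keeps 202.914375.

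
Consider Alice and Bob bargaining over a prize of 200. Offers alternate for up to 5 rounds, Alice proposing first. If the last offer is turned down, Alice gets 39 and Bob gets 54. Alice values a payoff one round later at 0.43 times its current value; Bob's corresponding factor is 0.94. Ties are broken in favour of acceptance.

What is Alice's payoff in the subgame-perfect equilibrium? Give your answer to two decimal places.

40.70

Round 5 (Alice proposes): Bob gets 54 if talks fail, so Alice offers 54 and keeps 146.
Round 4 (Bob proposes): Alice can get 146 next round, worth 0.43 × 146 = 62.78 now. Bob offers 62.78 and keeps 200 − 62.78 = 137.22.
Round 3 (Alice proposes): Bob can get 137.22 next round, worth 0.94 × 137.22 = 128.9868 now, so Alice offers 128.9868, keeping 71.0132.
Round 2 (Bob proposes): Alice can get 71.0132 next round, worth 0.43 × 71.0132 = 30.535676 now, so Bob offers 30.535676, keeping 169.464324.
Round 1 (Alice proposes): Bob can get 169.464324 next round, worth 0.94 × 169.464324 = 159.29646456 now; Alice offers that and keeps 40.70353544.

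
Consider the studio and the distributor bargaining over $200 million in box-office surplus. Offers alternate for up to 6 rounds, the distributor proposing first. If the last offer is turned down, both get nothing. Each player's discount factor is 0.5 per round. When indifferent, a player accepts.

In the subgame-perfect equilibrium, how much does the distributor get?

Round 6 (the studio proposes): rejection yields 0 for the distributor; the studio offers 0 and keeps 200.
Round 5 (the distributor proposes): the studio can get 200 next round, worth 0.5 × 200 = 100 now, so the distributor offers 100, keeping 100.
Round 4 (the studio proposes): the distributor can get 100 next round, worth 0.5 × 100 = 50 now, so the studio offers 50, keeping 150.
Round 3 (the distributor proposes): the studio can get 150 next round, worth 0.5 × 150 = 75 now, so the distributor offers 75, keeping 125.
Round 2 (the studio proposes): the distributor can get 125 next round, worth 0.5 × 125 = 62.5 now; the studio offers that and keeps 137.5.
Round 1 (the distributor proposes): the studio can get 137.5 next round, worth 0.5 × 137.5 = 68.75 now; the distributor offers that and keeps 131.25.

131.25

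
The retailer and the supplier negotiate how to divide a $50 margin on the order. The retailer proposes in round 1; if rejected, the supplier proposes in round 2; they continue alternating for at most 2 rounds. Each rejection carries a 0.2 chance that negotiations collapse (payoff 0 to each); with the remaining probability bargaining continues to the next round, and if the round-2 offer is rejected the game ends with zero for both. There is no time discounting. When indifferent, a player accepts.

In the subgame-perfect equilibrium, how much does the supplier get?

40

Round 2 (the supplier proposes): the retailer will accept anything ≥ 0, so the supplier offers 0 and keeps 50.
Round 1 (the retailer proposes): rejecting gives the supplier an expected 0.8 × 50 = 40. The retailer offers 40 and keeps 50 − 40 = 10.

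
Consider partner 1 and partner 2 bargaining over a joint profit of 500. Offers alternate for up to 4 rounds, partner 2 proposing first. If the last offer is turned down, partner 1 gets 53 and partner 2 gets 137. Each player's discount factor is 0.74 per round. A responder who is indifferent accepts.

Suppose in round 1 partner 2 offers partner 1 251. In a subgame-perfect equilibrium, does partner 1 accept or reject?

Round 4 (partner 1 proposes): partner 2 gets 137 if talks fail, so partner 1 offers 137 and keeps 363.
Round 3 (partner 2 proposes): partner 1 can get 363 next round, worth 0.74 × 363 = 268.62 now. Partner 2 offers 268.62 and keeps 500 − 268.62 = 231.38.
Round 2 (partner 1 proposes): partner 2 can get 231.38 next round, worth 0.74 × 231.38 = 171.2212 now, so partner 1 offers 171.2212, keeping 328.7788.
So by rejecting in round 1, partner 1 gets 328.7788 next round, worth 0.74 × 328.7788 = 243.296312 now.
Offer 251 ≥ 243.296312, so partner 1 accepts.

Accept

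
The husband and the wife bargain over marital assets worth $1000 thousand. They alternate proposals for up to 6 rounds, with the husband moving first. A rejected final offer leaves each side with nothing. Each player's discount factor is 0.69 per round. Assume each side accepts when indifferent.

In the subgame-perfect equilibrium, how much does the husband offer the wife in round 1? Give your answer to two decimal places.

Solve by backward induction from round 6.
Round 6 (the wife proposes): the husband will accept anything ≥ 0, so the wife offers 0 and keeps 1000.
Round 5 (the husband proposes): the wife can get 1000 next round, worth 0.69 × 1000 = 690 now; the husband offers that and keeps 310.
Round 4 (the wife proposes): the husband can get 310 next round, worth 0.69 × 310 = 213.9 now, so the wife offers 213.9, keeping 786.1.
Round 3 (the husband proposes): the wife can get 786.1 next round, worth 0.69 × 786.1 = 542.409 now, so the husband offers 542.409, keeping 457.591.
Round 2 (the wife proposes): the husband can get 457.591 next round, worth 0.69 × 457.591 = 315.73779 now; the wife offers that and keeps 684.26221.
Round 1 (the husband proposes): the wife can get 684.26221 next round, worth 0.69 × 684.26221 = 472.1409249 now; the husband offers that and keeps 527.8590751.

472.14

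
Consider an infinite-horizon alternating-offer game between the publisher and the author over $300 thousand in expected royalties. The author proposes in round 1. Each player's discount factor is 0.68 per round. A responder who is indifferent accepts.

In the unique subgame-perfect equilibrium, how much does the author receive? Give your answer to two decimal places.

Let x be the author's share when the author proposes and y be the publisher's share when the publisher proposes.
The publisher accepts iff offered ≥ 0.68·y, so x = 300 − 0.68y. Symmetrically y = 300 − 0.68x.
Substituting: x = 300 − 0.68(300 − 0.68x), giving x(1 − 0.68·0.68) = 300(1 − 0.68).
So x = 300 × 0.32 / 0.5376 ≈ 178.5714, and the publisher receives 300 − x ≈ 121.4286.

178.57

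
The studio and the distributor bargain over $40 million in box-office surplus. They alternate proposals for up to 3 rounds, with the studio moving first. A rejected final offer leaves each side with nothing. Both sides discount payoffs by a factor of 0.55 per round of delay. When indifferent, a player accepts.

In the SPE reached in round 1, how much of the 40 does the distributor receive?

9.9

Round 3 (the studio proposes): rejection yields 0 for the distributor; the studio offers 0 and keeps 40.
Round 2 (the distributor proposes): the studio can get 40 next round, worth 0.55 × 40 = 22 now. The distributor offers 22 and keeps 40 − 22 = 18.
Round 1 (the studio proposes): the distributor can get 18 next round, worth 0.55 × 18 = 9.9 now, so the studio offers 9.9, keeping 30.1.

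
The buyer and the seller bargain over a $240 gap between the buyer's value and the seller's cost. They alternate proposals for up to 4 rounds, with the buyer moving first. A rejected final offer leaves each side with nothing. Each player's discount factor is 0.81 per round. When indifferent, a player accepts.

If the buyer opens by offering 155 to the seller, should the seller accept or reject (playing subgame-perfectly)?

Work out the seller's continuation value if the offer is rejected.
Round 4 (the seller proposes): the buyer will accept anything ≥ 0, so the seller offers 0 and keeps 240.
Round 3 (the buyer proposes): the seller can get 240 next round, worth 0.81 × 240 = 194.4 now; the buyer offers that and keeps 45.6.
Round 2 (the seller proposes): the buyer can get 45.6 next round, worth 0.81 × 45.6 = 36.936 now. The seller offers 36.936 and keeps 240 − 36.936 = 203.064.
So by rejecting in round 1, the seller gets 203.064 next round, worth 0.81 × 203.064 = 164.48184 now.
Offer 155 < 164.48184, so the seller rejects.

Reject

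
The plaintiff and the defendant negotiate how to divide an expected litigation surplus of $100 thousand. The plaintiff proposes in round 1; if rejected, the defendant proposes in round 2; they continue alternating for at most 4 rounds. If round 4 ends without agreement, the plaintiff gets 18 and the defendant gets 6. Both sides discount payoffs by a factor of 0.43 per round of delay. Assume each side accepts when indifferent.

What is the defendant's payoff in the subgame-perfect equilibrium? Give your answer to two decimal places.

31.03

Work backward from the last round.
Round 4 (the defendant proposes): the plaintiff gets 18 if talks fail, so the defendant offers 18 and keeps 82.
Round 3 (the plaintiff proposes): the defendant can get 82 next round, worth 0.43 × 82 = 35.26 now; the plaintiff offers that and keeps 64.74.
Round 2 (the defendant proposes): the plaintiff can get 64.74 next round, worth 0.43 × 64.74 = 27.8382 now. The defendant offers 27.8382 and keeps 100 − 27.8382 = 72.1618.
Round 1 (the plaintiff proposes): the defendant can get 72.1618 next round, worth 0.43 × 72.1618 = 31.029574 now. The plaintiff offers 31.029574 and keeps 100 − 31.029574 = 68.970426.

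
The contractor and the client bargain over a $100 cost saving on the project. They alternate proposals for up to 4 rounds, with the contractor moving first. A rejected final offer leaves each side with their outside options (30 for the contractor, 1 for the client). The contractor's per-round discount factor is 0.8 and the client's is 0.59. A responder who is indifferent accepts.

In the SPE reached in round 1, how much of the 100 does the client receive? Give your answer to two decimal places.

Round 4 (the client proposes): the contractor gets 30 if talks fail, so the client offers 30 and keeps 70.
Round 3 (the contractor proposes): the client can get 70 next round, worth 0.59 × 70 = 41.3 now. The contractor offers 41.3 and keeps 100 − 41.3 = 58.7.
Round 2 (the client proposes): the contractor can get 58.7 next round, worth 0.8 × 58.7 = 46.96 now; the client offers that and keeps 53.04.
Round 1 (the contractor proposes): the client can get 53.04 next round, worth 0.59 × 53.04 = 31.2936 now; the contractor offers that and keeps 68.7064.

31.29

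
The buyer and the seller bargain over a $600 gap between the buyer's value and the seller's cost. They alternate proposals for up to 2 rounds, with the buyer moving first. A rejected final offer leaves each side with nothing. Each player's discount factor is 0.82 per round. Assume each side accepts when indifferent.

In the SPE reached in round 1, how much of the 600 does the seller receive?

492

Solve by backward induction from round 2.
Round 2 (the seller proposes): the buyer will accept anything ≥ 0, so the seller offers 0 and keeps 600.
Round 1 (the buyer proposes): the seller can get 600 next round, worth 0.82 × 600 = 492 now, so the buyer offers 492, keeping 108.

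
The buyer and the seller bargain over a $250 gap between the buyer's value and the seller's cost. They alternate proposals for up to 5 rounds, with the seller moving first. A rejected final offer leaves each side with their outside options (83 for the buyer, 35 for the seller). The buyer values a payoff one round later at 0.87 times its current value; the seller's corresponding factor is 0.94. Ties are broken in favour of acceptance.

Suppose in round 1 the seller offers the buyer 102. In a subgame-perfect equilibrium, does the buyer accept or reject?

Work out the buyer's continuation value if the offer is rejected.
Round 5 (the seller proposes): the buyer gets 83 if talks fail, so the seller offers 83 and keeps 167.
Round 4 (the buyer proposes): the seller can get 167 next round, worth 0.94 × 167 = 156.98 now; the buyer offers that and keeps 93.02.
Round 3 (the seller proposes): the buyer can get 93.02 next round, worth 0.87 × 93.02 = 80.9274 now. The seller offers 80.9274 and keeps 250 − 80.9274 = 169.0726.
Round 2 (the buyer proposes): the seller can get 169.0726 next round, worth 0.94 × 169.0726 = 158.928244 now; the buyer offers that and keeps 91.071756.
So by rejecting in round 1, the buyer gets 91.071756 next round, worth 0.87 × 91.071756 = 79.23242772 now.
Offer 102 ≥ 79.23242772, so the buyer accepts.

Accept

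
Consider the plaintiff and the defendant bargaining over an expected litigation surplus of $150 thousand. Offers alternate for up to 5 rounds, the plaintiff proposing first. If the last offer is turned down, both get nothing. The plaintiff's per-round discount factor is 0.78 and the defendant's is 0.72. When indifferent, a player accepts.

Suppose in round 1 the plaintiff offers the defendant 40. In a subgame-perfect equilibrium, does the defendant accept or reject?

Accept

Round 5 (the plaintiff proposes): rejection yields 0 for the defendant; the plaintiff offers 0 and keeps 150.
Round 4 (the defendant proposes): the plaintiff can get 150 next round, worth 0.78 × 150 = 117 now. The defendant offers 117 and keeps 150 − 117 = 33.
Round 3 (the plaintiff proposes): the defendant can get 33 next round, worth 0.72 × 33 = 23.76 now, so the plaintiff offers 23.76, keeping 126.24.
Round 2 (the defendant proposes): the plaintiff can get 126.24 next round, worth 0.78 × 126.24 = 98.4672 now. The defendant offers 98.4672 and keeps 150 − 98.4672 = 51.5328.
So by rejecting in round 1, the defendant gets 51.5328 next round, worth 0.72 × 51.5328 = 37.103616 now.
Offer 40 ≥ 37.103616, so the defendant accepts.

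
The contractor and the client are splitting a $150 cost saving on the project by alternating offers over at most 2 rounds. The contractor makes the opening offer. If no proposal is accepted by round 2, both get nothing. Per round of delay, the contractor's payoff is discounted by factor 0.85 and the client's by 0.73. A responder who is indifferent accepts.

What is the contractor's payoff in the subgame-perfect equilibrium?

40.5

Round 2 (the client proposes): rejection yields 0 for the contractor; the client offers 0 and keeps 150.
Round 1 (the contractor proposes): the client can get 150 next round, worth 0.73 × 150 = 109.5 now. The contractor offers 109.5 and keeps 150 − 109.5 = 40.5.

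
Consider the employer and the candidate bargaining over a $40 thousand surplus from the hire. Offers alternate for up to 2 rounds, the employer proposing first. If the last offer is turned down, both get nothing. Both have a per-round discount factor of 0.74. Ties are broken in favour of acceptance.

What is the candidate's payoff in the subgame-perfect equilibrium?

Work backward from the last round.
Round 2 (the candidate proposes): rejection yields 0 for the employer; the candidate offers 0 and keeps 40.
Round 1 (the employer proposes): the candidate can get 40 next round, worth 0.74 × 40 = 29.6 now; the employer offers that and keeps 10.4.

29.6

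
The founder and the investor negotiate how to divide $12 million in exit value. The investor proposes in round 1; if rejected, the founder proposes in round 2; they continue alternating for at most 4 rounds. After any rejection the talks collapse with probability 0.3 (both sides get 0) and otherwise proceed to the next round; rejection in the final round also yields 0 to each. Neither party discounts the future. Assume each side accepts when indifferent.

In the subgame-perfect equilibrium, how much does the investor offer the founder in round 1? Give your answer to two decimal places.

Round 4 (the founder proposes): rejection yields 0 for the investor; the founder offers 0 and keeps 12.
Round 3 (the investor proposes): rejecting gives the founder an expected 0.7 × 12 = 8.4. The investor offers 8.4 and keeps 12 − 8.4 = 3.6.
Round 2 (the founder proposes): rejecting gives the investor an expected 0.7 × 3.6 = 2.52, so the founder offers 2.52, keeping 9.48.
Round 1 (the investor proposes): rejecting gives the founder an expected 0.7 × 9.48 = 6.636. The investor offers 6.636 and keeps 12 − 6.636 = 5.364.

6.64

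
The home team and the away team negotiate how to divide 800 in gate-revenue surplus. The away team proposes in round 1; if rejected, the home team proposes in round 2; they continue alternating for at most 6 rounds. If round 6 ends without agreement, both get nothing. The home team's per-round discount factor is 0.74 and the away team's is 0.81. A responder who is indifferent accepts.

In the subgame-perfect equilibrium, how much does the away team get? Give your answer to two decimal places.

407.41

Round 6 (the home team proposes): rejection yields 0 for the away team; the home team offers 0 and keeps 800.
Round 5 (the away team proposes): the home team can get 800 next round, worth 0.74 × 800 = 592 now, so the away team offers 592, keeping 208.
Round 4 (the home team proposes): the away team can get 208 next round, worth 0.81 × 208 = 168.48 now, so the home team offers 168.48, keeping 631.52.
Round 3 (the away team proposes): the home team can get 631.52 next round, worth 0.74 × 631.52 = 467.3248 now, so the away team offers 467.3248, keeping 332.6752.
Round 2 (the home team proposes): the away team can get 332.6752 next round, worth 0.81 × 332.6752 = 269.466912 now. The home team offers 269.466912 and keeps 800 − 269.466912 = 530.533088.
Round 1 (the away team proposes): the home team can get 530.533088 next round, worth 0.74 × 530.533088 = 392.59448512 now, so the away team offers 392.59448512, keeping 407.40551488.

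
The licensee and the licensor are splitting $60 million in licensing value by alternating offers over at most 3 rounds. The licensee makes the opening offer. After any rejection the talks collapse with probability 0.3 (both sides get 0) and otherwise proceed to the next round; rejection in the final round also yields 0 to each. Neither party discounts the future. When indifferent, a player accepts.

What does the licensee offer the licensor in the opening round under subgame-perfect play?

12.6

Round 3 (the licensee proposes): the licensor will accept anything ≥ 0, so the licensee offers 0 and keeps 60.
Round 2 (the licensor proposes): rejecting gives the licensee an expected 0.7 × 60 = 42; the licensor offers that and keeps 18.
Round 1 (the licensee proposes): rejecting gives the licensor an expected 0.7 × 18 = 12.6; the licensee offers that and keeps 47.4.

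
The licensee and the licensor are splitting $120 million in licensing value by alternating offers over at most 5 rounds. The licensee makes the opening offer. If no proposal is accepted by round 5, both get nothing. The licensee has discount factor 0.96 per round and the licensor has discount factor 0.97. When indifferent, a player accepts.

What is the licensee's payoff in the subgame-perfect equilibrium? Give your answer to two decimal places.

Work backward from the last round.
Round 5 (the licensee proposes): the licensor will accept anything ≥ 0, so the licensee offers 0 and keeps 120.
Round 4 (the licensor proposes): the licensee can get 120 next round, worth 0.96 × 120 = 115.2 now; the licensor offers that and keeps 4.8.
Round 3 (the licensee proposes): the licensor can get 4.8 next round, worth 0.97 × 4.8 = 4.656 now; the licensee offers that and keeps 115.344.
Round 2 (the licensor proposes): the licensee can get 115.344 next round, worth 0.96 × 115.344 = 110.73024 now; the licensor offers that and keeps 9.26976.
Round 1 (the licensee proposes): the licensor can get 9.26976 next round, worth 0.97 × 9.26976 = 8.9916672 now, so the licensee offers 8.9916672, keeping 111.0083328.

111.01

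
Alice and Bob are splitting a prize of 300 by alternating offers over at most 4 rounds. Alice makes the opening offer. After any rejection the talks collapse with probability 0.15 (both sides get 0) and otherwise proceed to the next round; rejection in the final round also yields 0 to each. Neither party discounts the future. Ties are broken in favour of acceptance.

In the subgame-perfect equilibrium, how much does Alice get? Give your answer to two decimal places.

Round 4 (Bob proposes): rejection yields 0 for Alice; Bob offers 0 and keeps 300.
Round 3 (Alice proposes): rejecting gives Bob an expected 0.85 × 300 = 255; Alice offers that and keeps 45.
Round 2 (Bob proposes): rejecting gives Alice an expected 0.85 × 45 = 38.25. Bob offers 38.25 and keeps 300 − 38.25 = 261.75.
Round 1 (Alice proposes): rejecting gives Bob an expected 0.85 × 261.75 = 222.4875. Alice offers 222.4875 and keeps 300 − 222.4875 = 77.5125.

77.51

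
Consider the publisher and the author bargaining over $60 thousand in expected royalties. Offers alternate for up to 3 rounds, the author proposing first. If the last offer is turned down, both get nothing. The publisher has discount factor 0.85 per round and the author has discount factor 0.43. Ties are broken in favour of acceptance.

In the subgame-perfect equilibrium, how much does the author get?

Round 3 (the author proposes): rejection yields 0 for the publisher; the author offers 0 and keeps 60.
Round 2 (the publisher proposes): the author can get 60 next round, worth 0.43 × 60 = 25.8 now. The publisher offers 25.8 and keeps 60 − 25.8 = 34.2.
Round 1 (the author proposes): the publisher can get 34.2 next round, worth 0.85 × 34.2 = 29.07 now. The author offers 29.07 and keeps 60 − 29.07 = 30.93.

30.93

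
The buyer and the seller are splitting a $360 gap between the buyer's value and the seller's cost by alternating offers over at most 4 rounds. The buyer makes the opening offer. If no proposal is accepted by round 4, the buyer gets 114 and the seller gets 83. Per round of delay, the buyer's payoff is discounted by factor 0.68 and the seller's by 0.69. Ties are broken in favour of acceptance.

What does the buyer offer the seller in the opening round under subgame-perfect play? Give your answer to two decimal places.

By backward induction:
Round 4 (the seller proposes): the buyer gets 114 if talks fail, so the seller offers 114 and keeps 246.
Round 3 (the buyer proposes): the seller can get 246 next round, worth 0.69 × 246 = 169.74 now. The buyer offers 169.74 and keeps 360 − 169.74 = 190.26.
Round 2 (the seller proposes): the buyer can get 190.26 next round, worth 0.68 × 190.26 = 129.3768 now; the seller offers that and keeps 230.6232.
Round 1 (the buyer proposes): the seller can get 230.6232 next round, worth 0.69 × 230.6232 = 159.130008 now; the buyer offers that and keeps 200.869992.

159.13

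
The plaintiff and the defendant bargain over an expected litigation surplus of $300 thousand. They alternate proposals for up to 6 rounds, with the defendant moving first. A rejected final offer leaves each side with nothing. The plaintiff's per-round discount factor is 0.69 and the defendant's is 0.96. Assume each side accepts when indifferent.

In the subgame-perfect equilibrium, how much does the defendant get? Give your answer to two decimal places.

Round 6 (the plaintiff proposes): the defendant will accept anything ≥ 0, so the plaintiff offers 0 and keeps 300.
Round 5 (the defendant proposes): the plaintiff can get 300 next round, worth 0.69 × 300 = 207 now, so the defendant offers 207, keeping 93.
Round 4 (the plaintiff proposes): the defendant can get 93 next round, worth 0.96 × 93 = 89.28 now, so the plaintiff offers 89.28, keeping 210.72.
Round 3 (the defendant proposes): the plaintiff can get 210.72 next round, worth 0.69 × 210.72 = 145.3968 now. The defendant offers 145.3968 and keeps 300 − 145.3968 = 154.6032.
Round 2 (the plaintiff proposes): the defendant can get 154.6032 next round, worth 0.96 × 154.6032 = 148.419072 now, so the plaintiff offers 148.419072, keeping 151.580928.
Round 1 (the defendant proposes): the plaintiff can get 151.580928 next round, worth 0.69 × 151.580928 = 104.59084032 now. The defendant offers 104.59084032 and keeps 300 − 104.59084032 = 195.40915968.

195.41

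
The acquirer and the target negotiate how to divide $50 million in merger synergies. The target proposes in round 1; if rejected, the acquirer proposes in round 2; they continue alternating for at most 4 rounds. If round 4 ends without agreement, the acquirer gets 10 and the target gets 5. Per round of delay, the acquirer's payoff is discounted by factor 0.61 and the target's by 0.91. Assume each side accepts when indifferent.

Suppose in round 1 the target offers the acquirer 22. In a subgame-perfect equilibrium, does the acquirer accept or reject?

Round 4 (the acquirer proposes): the target gets 5 if talks fail, so the acquirer offers 5 and keeps 45.
Round 3 (the target proposes): the acquirer can get 45 next round, worth 0.61 × 45 = 27.45 now. The target offers 27.45 and keeps 50 − 27.45 = 22.55.
Round 2 (the acquirer proposes): the target can get 22.55 next round, worth 0.91 × 22.55 = 20.5205 now, so the acquirer offers 20.5205, keeping 29.4795.
So by rejecting in round 1, the acquirer gets 29.4795 next round, worth 0.61 × 29.4795 = 17.982495 now.
Offer 22 ≥ 17.982495, so the acquirer accepts.

Accept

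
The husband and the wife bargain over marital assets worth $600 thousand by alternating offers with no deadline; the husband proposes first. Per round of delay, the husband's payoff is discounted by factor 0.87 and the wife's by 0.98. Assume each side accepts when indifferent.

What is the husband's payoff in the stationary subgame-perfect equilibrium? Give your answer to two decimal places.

81.41

Let x be the husband's share when the husband proposes and y be the wife's share when the wife proposes.
The wife accepts iff offered ≥ 0.98·y, so x = 600 − 0.98y. Symmetrically y = 600 − 0.87x.
Substituting: x = 600 − 0.98(600 − 0.87x), giving x(1 − 0.87·0.98) = 600(1 − 0.98).
So x = 600 × 0.02 / 0.1474 ≈ 81.4111, and the wife receives 600 − x ≈ 518.5889.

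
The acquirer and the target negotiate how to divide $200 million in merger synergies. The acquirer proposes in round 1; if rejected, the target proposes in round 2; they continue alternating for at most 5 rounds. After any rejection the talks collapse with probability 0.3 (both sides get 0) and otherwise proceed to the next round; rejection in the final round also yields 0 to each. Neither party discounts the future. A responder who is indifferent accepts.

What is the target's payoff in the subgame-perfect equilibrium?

62.58

By backward induction:
Round 5 (the acquirer proposes): rejection yields 0 for the target; the acquirer offers 0 and keeps 200.
Round 4 (the target proposes): rejecting gives the acquirer an expected 0.7 × 200 = 140. The target offers 140 and keeps 200 − 140 = 60.
Round 3 (the acquirer proposes): rejecting gives the target an expected 0.7 × 60 = 42, so the acquirer offers 42, keeping 158.
Round 2 (the target proposes): rejecting gives the acquirer an expected 0.7 × 158 = 110.6. The target offers 110.6 and keeps 200 − 110.6 = 89.4.
Round 1 (the acquirer proposes): rejecting gives the target an expected 0.7 × 89.4 = 62.58; the acquirer offers that and keeps 137.42.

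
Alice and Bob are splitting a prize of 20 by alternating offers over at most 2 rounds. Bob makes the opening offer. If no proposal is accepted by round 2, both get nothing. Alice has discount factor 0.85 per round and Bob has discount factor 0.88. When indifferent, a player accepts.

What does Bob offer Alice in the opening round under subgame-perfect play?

Round 2 (Alice proposes): Bob will accept anything ≥ 0, so Alice offers 0 and keeps 20.
Round 1 (Bob proposes): Alice can get 20 next round, worth 0.85 × 20 = 17 now; Bob offers that and keeps 3.

17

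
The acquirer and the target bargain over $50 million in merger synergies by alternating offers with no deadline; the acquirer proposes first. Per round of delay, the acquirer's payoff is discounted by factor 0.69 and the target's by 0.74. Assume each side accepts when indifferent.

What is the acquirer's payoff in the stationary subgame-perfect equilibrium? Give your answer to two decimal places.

In a stationary SPE each proposer offers the other exactly their discounted continuation value.
If the acquirer keeps x when proposing and the target keeps y when proposing, then x = 50 − 0.74y and y = 50 − 0.69x.
Solving: x = 50(1 − 0.74) / (1 − 0.69·0.74) = 13 / 0.4894 ≈ 26.5631.
The target gets 50 − 26.5631 ≈ 23.4369.

26.56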